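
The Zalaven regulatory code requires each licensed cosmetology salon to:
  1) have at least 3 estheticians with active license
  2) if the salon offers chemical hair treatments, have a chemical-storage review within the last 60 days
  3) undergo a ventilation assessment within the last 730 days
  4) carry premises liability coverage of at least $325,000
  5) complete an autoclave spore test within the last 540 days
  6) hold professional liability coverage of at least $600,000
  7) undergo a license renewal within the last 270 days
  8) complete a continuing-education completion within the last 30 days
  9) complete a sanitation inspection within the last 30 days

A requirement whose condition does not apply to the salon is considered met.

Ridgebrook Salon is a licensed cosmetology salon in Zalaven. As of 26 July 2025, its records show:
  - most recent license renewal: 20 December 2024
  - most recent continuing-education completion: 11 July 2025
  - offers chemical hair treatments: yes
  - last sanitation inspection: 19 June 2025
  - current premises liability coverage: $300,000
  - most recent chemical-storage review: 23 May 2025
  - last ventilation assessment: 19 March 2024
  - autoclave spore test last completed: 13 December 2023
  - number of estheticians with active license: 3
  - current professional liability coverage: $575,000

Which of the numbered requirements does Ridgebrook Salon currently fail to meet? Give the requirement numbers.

2, 4, 5, 6, 9

1. estheticians with active license 3 ≥ 3 → met
2. condition 'offers chemical hair treatments' holds; chemical-storage review 64 days ago vs limit 60 → not met
3. ventilation assessment 494 days ago vs limit 730 → met
4. premises liability coverage $300,000 < $325,000 → not met
5. autoclave spore test 591 days ago vs limit 540 → not met
6. professional liability coverage $575,000 < $600,000 → not met
7. license renewal 218 days ago vs limit 270 → met
8. continuing-education completion 15 days ago vs limit 30 → met
9. sanitation inspection 37 days ago vs limit 30 → not met
Not met: 2, 4, 5, 6, 9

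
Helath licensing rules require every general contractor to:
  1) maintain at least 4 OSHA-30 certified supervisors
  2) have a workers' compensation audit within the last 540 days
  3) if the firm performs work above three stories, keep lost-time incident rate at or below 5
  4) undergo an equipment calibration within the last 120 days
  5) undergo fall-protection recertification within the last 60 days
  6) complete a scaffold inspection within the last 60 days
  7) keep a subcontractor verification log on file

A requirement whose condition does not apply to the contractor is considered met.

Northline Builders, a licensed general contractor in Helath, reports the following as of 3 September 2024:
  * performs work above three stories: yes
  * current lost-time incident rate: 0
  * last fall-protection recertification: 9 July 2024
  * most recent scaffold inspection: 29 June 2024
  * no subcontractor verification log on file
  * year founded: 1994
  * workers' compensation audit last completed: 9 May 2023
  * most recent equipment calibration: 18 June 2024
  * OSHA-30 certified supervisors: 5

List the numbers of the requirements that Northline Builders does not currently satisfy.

6, 7

1. OSHA-30 certified supervisors 5 ≥ 4 → met
2. workers' compensation audit 483 days ago vs limit 540 → met
3. condition 'performs work above three stories' holds; lost-time incident rate 0 ≤ 5 → met
4. equipment calibration 77 days ago vs limit 120 → met
5. fall-protection recertification 56 days ago vs limit 60 → met
6. scaffold inspection 66 days ago vs limit 60 → not met
7. subcontractor verification log absent → not met
Not met: 6, 7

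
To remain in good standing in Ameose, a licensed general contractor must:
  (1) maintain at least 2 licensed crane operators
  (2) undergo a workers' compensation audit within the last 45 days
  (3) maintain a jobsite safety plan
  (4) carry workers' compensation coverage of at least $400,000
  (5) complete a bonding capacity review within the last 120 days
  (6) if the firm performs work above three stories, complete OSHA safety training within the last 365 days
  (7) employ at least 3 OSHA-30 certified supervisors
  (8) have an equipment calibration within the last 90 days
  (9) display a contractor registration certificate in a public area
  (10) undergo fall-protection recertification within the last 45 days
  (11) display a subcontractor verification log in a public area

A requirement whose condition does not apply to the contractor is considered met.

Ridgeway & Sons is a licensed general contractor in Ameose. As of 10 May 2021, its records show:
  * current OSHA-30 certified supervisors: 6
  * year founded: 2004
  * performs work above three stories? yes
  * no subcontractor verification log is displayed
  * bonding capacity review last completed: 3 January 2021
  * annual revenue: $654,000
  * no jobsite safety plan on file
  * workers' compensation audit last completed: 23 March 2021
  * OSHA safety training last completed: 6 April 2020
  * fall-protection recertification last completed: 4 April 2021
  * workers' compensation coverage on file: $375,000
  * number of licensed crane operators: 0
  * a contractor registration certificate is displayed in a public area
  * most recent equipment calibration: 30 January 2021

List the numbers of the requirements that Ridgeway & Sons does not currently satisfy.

1, 2, 3, 4, 5, 6, 8, 11

1. licensed crane operators 0 < 2 → not met
2. workers' compensation audit 48 days ago vs limit 45 → not met
3. jobsite safety plan absent → not met
4. workers' compensation coverage $375,000 < $400,000 → not met
5. bonding capacity review 127 days ago vs limit 120 → not met
6. condition 'performs work above three stories' holds; OSHA safety training 399 days ago vs limit 365 → not met
7. OSHA-30 certified supervisors 6 ≥ 3 → met
8. equipment calibration 100 days ago vs limit 90 → not met
9. contractor registration certificate present → met
10. fall-protection recertification 36 days ago vs limit 45 → met
11. subcontractor verification log absent → not met
Not met: 1, 2, 3, 4, 5, 6, 8, 11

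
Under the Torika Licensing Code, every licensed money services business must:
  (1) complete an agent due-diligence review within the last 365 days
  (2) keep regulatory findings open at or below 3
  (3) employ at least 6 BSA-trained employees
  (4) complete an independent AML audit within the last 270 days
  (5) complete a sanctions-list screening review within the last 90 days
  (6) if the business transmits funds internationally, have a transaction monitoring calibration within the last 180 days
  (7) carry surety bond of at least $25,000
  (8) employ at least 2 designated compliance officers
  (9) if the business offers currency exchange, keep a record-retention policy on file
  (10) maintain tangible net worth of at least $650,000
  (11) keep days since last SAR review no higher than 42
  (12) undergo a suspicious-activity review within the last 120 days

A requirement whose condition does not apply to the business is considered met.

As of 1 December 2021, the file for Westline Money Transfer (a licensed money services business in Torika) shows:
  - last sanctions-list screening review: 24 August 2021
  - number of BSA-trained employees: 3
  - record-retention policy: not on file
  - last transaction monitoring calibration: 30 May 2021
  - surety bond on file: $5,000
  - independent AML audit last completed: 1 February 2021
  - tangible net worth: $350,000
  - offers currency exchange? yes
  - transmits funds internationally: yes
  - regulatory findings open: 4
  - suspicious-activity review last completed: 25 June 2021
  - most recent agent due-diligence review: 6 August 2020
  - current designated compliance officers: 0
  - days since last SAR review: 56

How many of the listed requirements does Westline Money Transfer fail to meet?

12

1. agent due-diligence review 482 days ago vs limit 365 → not met
2. regulatory findings open 4 > 3 → not met
3. BSA-trained employees 3 < 6 → not met
4. independent AML audit 303 days ago vs limit 270 → not met
5. sanctions-list screening review 99 days ago vs limit 90 → not met
6. condition 'transmits funds internationally' holds; transaction monitoring calibration 185 days ago vs limit 180 → not met
7. surety bond $5,000 < $25,000 → not met
8. designated compliance officers 0 < 2 → not met
9. condition 'offers currency exchange' holds; record-retention policy absent → not met
10. tangible net worth $350,000 < $650,000 → not met
11. days since last SAR review 56 > 42 → not met
12. suspicious-activity review 159 days ago vs limit 120 → not met
Not met: 12 of 12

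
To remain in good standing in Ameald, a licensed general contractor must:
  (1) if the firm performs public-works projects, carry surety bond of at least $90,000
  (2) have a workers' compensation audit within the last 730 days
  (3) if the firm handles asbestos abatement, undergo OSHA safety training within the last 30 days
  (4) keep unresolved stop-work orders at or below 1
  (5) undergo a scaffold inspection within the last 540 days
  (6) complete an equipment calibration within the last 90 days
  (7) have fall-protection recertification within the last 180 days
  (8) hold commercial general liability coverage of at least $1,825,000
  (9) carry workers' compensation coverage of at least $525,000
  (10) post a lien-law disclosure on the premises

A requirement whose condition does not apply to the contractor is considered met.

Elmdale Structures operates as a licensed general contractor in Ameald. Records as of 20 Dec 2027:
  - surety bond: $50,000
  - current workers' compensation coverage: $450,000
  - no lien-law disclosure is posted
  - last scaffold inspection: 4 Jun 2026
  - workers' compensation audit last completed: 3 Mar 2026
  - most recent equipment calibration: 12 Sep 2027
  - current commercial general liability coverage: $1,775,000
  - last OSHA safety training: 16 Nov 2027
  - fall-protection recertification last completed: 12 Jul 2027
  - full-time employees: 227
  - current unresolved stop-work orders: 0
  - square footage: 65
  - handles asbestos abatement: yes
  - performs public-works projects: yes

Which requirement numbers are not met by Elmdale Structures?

1. condition 'performs public-works projects' holds; surety bond $50,000 < $90,000 → not met
2. workers' compensation audit 657 days ago vs limit 730 → met
3. condition 'handles asbestos abatement' holds; OSHA safety training 34 days ago vs limit 30 → not met
4. unresolved stop-work orders 0 ≤ 1 → met
5. scaffold inspection 564 days ago vs limit 540 → not met
6. equipment calibration 99 days ago vs limit 90 → not met
7. fall-protection recertification 161 days ago vs limit 180 → met
8. commercial general liability coverage $1,775,000 < $1,825,000 → not met
9. workers' compensation coverage $450,000 < $525,000 → not met
10. lien-law disclosure absent → not met
Not met: 1, 3, 5, 6, 8, 9, 10

1, 3, 5, 6, 8, 9, 10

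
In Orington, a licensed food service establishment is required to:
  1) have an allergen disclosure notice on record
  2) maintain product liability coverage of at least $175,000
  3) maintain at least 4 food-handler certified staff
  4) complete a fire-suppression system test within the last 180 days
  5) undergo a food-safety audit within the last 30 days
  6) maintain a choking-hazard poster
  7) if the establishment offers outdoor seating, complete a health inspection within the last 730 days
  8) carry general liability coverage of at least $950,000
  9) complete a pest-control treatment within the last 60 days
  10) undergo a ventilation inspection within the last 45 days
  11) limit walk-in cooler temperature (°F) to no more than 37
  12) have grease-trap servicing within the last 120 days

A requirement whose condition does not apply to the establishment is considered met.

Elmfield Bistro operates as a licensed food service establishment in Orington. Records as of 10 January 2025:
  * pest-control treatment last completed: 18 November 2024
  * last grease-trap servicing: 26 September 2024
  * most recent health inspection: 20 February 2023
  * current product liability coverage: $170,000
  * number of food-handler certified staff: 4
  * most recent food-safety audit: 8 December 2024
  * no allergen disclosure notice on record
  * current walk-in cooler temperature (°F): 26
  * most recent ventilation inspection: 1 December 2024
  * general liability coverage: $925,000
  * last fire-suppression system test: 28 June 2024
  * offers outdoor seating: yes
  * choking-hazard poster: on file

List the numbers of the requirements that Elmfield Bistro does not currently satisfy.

1, 2, 4, 5, 8

1. allergen disclosure notice absent → not met
2. product liability coverage $170,000 < $175,000 → not met
3. food-handler certified staff 4 ≥ 4 → met
4. fire-suppression system test 196 days ago vs limit 180 → not met
5. food-safety audit 33 days ago vs limit 30 → not met
6. choking-hazard poster present → met
7. condition 'offers outdoor seating' holds; health inspection 690 days ago vs limit 730 → met
8. general liability coverage $925,000 < $950,000 → not met
9. pest-control treatment 53 days ago vs limit 60 → met
10. ventilation inspection 40 days ago vs limit 45 → met
11. walk-in cooler temperature (°F) 26 ≤ 37 → met
12. grease-trap servicing 106 days ago vs limit 120 → met
Not met: 1, 2, 4, 5, 8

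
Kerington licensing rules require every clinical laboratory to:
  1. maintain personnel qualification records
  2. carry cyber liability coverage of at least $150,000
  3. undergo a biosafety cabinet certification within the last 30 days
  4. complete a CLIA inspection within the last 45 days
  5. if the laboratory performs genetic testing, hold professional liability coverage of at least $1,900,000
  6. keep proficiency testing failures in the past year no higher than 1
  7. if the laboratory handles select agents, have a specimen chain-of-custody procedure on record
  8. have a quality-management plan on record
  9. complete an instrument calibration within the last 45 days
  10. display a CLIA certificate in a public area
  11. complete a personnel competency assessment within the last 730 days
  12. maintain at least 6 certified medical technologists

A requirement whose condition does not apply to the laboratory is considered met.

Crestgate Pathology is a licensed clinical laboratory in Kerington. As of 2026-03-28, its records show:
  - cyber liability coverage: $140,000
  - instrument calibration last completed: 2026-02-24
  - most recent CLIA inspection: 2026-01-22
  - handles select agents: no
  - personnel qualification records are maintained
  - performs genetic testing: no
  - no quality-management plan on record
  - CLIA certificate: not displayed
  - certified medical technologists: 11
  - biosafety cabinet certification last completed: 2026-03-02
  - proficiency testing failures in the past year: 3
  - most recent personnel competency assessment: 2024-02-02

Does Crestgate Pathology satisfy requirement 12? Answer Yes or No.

Yes

12. certified medical technologists 11 ≥ 6 → met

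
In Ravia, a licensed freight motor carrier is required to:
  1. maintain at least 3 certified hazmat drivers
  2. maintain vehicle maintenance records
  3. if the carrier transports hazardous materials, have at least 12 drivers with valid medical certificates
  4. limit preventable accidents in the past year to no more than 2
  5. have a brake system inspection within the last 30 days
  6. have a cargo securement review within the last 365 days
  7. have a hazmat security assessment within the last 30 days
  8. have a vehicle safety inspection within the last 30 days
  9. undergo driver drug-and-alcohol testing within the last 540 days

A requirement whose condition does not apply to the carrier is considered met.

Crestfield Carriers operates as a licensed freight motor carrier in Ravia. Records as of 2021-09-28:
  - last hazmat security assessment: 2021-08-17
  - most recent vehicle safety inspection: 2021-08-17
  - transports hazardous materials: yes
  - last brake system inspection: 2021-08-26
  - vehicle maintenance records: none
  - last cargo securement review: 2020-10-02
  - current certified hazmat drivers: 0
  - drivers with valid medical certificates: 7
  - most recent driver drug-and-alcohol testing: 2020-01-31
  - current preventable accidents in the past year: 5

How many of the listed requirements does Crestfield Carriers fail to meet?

1. certified hazmat drivers 0 < 3 → not met
2. vehicle maintenance records absent → not met
3. condition 'transports hazardous materials' holds; drivers with valid medical certificates 7 < 12 → not met
4. preventable accidents in the past year 5 > 2 → not met
5. brake system inspection 33 days ago vs limit 30 → not met
6. cargo securement review 361 days ago vs limit 365 → met
7. hazmat security assessment 42 days ago vs limit 30 → not met
8. vehicle safety inspection 42 days ago vs limit 30 → not met
9. driver drug-and-alcohol testing 606 days ago vs limit 540 → not met
Not met: 8 of 9

8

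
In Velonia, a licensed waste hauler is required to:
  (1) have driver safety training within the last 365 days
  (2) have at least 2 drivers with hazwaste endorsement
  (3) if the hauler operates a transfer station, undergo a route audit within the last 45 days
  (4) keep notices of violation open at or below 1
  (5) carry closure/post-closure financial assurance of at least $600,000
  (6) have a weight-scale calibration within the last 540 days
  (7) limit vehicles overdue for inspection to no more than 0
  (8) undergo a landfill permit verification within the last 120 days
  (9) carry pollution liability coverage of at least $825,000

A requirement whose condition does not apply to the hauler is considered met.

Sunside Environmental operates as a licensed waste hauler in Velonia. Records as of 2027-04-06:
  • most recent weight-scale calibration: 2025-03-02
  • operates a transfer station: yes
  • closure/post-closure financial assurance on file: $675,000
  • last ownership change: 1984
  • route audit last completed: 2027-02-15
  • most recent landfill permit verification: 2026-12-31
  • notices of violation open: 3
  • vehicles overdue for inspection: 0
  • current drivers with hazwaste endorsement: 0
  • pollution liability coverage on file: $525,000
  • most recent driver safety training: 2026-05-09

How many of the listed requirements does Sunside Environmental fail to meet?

1. driver safety training 332 days ago vs limit 365 → met
2. drivers with hazwaste endorsement 0 < 2 → not met
3. condition 'operates a transfer station' holds; route audit 50 days ago vs limit 45 → not met
4. notices of violation open 3 > 1 → not met
5. closure/post-closure financial assurance $675,000 ≥ $600,000 → met
6. weight-scale calibration 765 days ago vs limit 540 → not met
7. vehicles overdue for inspection 0 ≤ 0 → met
8. landfill permit verification 96 days ago vs limit 120 → met
9. pollution liability coverage $525,000 < $825,000 → not met
Not met: 5 of 9

5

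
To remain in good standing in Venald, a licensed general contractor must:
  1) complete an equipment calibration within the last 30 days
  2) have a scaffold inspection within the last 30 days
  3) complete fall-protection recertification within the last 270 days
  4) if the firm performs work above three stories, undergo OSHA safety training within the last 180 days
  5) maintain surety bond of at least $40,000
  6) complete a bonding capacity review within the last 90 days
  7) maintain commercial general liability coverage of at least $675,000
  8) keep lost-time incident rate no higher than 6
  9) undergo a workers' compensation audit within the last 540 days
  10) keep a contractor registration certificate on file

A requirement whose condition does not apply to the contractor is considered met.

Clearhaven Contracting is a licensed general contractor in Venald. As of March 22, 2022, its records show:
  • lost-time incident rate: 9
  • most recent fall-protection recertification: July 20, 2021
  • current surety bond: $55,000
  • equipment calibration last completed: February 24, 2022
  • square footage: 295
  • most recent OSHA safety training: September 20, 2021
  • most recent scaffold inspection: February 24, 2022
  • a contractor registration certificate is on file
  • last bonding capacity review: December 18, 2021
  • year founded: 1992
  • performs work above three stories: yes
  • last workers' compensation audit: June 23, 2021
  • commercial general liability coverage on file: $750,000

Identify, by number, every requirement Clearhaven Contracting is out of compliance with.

1. equipment calibration 26 days ago vs limit 30 → met
2. scaffold inspection 26 days ago vs limit 30 → met
3. fall-protection recertification 245 days ago vs limit 270 → met
4. condition 'performs work above three stories' holds; OSHA safety training 183 days ago vs limit 180 → not met
5. surety bond $55,000 ≥ $40,000 → met
6. bonding capacity review 94 days ago vs limit 90 → not met
7. commercial general liability coverage $750,000 ≥ $675,000 → met
8. lost-time incident rate 9 > 6 → not met
9. workers' compensation audit 272 days ago vs limit 540 → met
10. contractor registration certificate present → met
Not met: 4, 6, 8

4, 6, 8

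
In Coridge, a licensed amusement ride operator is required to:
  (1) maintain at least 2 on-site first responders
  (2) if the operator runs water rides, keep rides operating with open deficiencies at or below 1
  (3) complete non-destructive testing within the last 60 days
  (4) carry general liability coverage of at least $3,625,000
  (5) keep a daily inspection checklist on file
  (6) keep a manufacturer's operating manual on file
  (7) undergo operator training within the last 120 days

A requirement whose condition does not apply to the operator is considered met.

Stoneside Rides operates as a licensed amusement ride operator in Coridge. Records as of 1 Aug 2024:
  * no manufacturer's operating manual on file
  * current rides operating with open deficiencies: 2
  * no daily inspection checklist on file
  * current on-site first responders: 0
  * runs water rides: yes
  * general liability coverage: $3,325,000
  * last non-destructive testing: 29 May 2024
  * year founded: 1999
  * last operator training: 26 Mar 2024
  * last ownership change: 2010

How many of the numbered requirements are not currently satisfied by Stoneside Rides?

7

1. on-site first responders 0 < 2 → not met
2. condition 'runs water rides' holds; rides operating with open deficiencies 2 > 1 → not met
3. non-destructive testing 64 days ago vs limit 60 → not met
4. general liability coverage $3,325,000 < $3,625,000 → not met
5. daily inspection checklist absent → not met
6. manufacturer's operating manual absent → not met
7. operator training 128 days ago vs limit 120 → not met
Not met: 7 of 7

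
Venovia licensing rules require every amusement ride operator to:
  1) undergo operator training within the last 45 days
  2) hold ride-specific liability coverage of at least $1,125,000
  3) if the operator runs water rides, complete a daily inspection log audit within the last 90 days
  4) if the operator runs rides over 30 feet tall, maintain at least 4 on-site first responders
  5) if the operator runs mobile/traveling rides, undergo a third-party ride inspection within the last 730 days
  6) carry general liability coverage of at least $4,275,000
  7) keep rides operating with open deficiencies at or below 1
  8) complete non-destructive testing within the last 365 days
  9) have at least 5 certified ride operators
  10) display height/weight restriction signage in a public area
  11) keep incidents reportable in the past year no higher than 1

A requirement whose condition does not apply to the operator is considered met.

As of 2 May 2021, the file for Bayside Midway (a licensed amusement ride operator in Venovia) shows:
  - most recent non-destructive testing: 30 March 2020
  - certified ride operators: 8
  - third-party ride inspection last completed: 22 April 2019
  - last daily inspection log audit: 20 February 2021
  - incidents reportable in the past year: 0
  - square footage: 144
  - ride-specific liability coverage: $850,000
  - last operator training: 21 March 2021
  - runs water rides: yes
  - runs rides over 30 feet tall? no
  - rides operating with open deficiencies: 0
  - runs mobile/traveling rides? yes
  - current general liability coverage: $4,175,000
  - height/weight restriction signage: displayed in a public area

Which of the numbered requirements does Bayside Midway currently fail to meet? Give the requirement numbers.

1. operator training 42 days ago vs limit 45 → met
2. ride-specific liability coverage $850,000 < $1,125,000 → not met
3. condition 'runs water rides' holds; daily inspection log audit 71 days ago vs limit 90 → met
4. condition 'runs rides over 30 feet tall' does not hold → requirement n/a → met
5. condition 'runs mobile/traveling rides' holds; third-party ride inspection 741 days ago vs limit 730 → not met
6. general liability coverage $4,175,000 < $4,275,000 → not met
7. rides operating with open deficiencies 0 ≤ 1 → met
8. non-destructive testing 398 days ago vs limit 365 → not met
9. certified ride operators 8 ≥ 5 → met
10. height/weight restriction signage present → met
11. incidents reportable in the past year 0 ≤ 1 → met
Not met: 2, 5, 6, 8

2, 5, 6, 8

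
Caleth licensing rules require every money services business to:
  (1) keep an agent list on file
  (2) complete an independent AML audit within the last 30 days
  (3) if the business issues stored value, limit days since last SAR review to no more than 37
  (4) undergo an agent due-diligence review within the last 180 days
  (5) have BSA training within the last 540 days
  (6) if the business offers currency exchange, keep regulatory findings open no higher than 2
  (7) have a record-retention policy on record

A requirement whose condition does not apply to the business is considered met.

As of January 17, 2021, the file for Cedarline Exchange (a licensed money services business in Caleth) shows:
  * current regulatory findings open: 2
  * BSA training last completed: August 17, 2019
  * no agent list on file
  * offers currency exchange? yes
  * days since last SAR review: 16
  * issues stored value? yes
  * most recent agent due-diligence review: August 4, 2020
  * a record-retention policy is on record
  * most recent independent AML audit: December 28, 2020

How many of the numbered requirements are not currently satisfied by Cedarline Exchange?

1

1. agent list absent → not met
2. independent AML audit 20 days ago vs limit 30 → met
3. condition 'issues stored value' holds; days since last SAR review 16 ≤ 37 → met
4. agent due-diligence review 166 days ago vs limit 180 → met
5. BSA training 519 days ago vs limit 540 → met
6. condition 'offers currency exchange' holds; regulatory findings open 2 ≤ 2 → met
7. record-retention policy present → met
Not met: 1 of 7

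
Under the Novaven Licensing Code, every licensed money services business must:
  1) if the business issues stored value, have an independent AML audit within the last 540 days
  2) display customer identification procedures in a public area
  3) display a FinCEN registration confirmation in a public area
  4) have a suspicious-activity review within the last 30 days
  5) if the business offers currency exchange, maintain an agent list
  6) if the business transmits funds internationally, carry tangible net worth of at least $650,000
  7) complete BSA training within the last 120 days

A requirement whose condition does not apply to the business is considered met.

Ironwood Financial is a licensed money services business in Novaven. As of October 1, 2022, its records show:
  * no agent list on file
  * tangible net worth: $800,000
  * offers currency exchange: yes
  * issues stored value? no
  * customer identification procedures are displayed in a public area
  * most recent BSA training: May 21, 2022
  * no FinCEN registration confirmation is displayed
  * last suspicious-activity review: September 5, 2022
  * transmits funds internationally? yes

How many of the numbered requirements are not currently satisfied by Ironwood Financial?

3

1. condition 'issues stored value' does not hold → requirement n/a → met
2. customer identification procedures present → met
3. FinCEN registration confirmation absent → not met
4. suspicious-activity review 26 days ago vs limit 30 → met
5. condition 'offers currency exchange' holds; agent list absent → not met
6. condition 'transmits funds internationally' holds; tangible net worth $800,000 ≥ $650,000 → met
7. BSA training 133 days ago vs limit 120 → not met
Not met: 3 of 7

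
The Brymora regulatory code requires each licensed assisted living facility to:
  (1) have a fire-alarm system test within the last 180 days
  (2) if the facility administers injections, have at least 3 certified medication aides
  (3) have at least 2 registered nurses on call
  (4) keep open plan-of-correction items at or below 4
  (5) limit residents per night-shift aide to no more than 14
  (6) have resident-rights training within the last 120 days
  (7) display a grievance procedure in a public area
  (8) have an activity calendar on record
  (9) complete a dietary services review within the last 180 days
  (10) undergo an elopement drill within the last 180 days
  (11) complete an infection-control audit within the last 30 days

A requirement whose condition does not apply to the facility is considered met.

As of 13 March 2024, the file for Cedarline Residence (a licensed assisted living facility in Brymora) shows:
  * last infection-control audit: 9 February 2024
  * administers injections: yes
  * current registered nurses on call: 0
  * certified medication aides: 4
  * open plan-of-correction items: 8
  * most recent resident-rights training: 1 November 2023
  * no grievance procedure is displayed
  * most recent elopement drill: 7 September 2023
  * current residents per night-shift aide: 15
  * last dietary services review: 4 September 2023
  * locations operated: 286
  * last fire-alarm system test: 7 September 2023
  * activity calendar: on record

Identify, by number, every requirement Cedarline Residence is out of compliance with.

1. fire-alarm system test 188 days ago vs limit 180 → not met
2. condition 'administers injections' holds; certified medication aides 4 ≥ 3 → met
3. registered nurses on call 0 < 2 → not met
4. open plan-of-correction items 8 > 4 → not met
5. residents per night-shift aide 15 > 14 → not met
6. resident-rights training 133 days ago vs limit 120 → not met
7. grievance procedure absent → not met
8. activity calendar present → met
9. dietary services review 191 days ago vs limit 180 → not met
10. elopement drill 188 days ago vs limit 180 → not met
11. infection-control audit 33 days ago vs limit 30 → not met
Not met: 1, 3, 4, 5, 6, 7, 9, 10, 11

1, 3, 4, 5, 6, 7, 9, 10, 11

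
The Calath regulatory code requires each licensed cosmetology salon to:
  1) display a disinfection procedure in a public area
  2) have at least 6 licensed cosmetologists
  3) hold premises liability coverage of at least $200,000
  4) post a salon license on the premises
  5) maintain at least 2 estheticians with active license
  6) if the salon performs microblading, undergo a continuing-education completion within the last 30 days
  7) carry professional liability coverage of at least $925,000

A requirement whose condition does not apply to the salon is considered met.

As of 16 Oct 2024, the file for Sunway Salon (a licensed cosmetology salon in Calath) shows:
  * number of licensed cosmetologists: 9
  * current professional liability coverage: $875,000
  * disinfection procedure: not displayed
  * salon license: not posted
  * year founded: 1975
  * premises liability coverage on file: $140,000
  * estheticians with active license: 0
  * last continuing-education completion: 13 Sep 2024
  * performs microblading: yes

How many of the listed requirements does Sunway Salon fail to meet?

1. disinfection procedure absent → not met
2. licensed cosmetologists 9 ≥ 6 → met
3. premises liability coverage $140,000 < $200,000 → not met
4. salon license absent → not met
5. estheticians with active license 0 < 2 → not met
6. condition 'performs microblading' holds; continuing-education completion 33 days ago vs limit 30 → not met
7. professional liability coverage $875,000 < $925,000 → not met
Not met: 6 of 7

6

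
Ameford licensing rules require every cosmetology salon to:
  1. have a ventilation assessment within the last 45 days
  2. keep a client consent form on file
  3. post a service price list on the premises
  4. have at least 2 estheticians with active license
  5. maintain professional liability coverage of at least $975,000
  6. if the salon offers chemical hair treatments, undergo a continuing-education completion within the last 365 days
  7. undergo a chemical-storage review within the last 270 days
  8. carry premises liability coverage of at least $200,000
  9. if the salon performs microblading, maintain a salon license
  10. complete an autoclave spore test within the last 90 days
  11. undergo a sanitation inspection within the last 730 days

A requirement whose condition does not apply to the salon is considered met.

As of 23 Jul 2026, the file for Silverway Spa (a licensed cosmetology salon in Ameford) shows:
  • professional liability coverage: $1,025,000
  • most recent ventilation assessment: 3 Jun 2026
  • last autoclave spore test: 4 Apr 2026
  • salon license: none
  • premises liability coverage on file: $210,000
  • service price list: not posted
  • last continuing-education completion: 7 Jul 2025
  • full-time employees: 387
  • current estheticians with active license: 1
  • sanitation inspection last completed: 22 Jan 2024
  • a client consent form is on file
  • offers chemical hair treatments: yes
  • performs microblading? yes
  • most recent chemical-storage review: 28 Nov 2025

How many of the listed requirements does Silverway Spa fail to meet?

1. ventilation assessment 50 days ago vs limit 45 → not met
2. client consent form present → met
3. service price list absent → not met
4. estheticians with active license 1 < 2 → not met
5. professional liability coverage $1,025,000 ≥ $975,000 → met
6. condition 'offers chemical hair treatments' holds; continuing-education completion 381 days ago vs limit 365 → not met
7. chemical-storage review 237 days ago vs limit 270 → met
8. premises liability coverage $210,000 ≥ $200,000 → met
9. condition 'performs microblading' holds; salon license absent → not met
10. autoclave spore test 110 days ago vs limit 90 → not met
11. sanitation inspection 913 days ago vs limit 730 → not met
Not met: 7 of 11

7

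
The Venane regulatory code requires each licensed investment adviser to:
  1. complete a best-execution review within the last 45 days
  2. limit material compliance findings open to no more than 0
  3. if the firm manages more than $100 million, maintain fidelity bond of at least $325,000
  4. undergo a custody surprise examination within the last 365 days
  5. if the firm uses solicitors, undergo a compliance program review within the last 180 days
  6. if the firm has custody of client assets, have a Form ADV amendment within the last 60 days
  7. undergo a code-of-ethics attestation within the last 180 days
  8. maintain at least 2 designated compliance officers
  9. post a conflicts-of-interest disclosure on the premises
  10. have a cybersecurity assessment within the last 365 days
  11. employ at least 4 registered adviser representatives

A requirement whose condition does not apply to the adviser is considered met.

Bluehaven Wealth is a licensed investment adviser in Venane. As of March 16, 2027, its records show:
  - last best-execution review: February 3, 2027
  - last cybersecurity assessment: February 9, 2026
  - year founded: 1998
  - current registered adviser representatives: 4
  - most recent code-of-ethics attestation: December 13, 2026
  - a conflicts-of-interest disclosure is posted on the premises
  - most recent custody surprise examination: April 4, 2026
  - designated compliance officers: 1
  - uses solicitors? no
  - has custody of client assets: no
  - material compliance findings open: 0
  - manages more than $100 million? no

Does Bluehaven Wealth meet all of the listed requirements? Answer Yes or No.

No

1. best-execution review 41 days ago vs limit 45 → met
2. material compliance findings open 0 ≤ 0 → met
3. condition 'manages more than $100 million' does not hold → requirement n/a → met
4. custody surprise examination 346 days ago vs limit 365 → met
5. condition 'uses solicitors' does not hold → requirement n/a → met
6. condition 'has custody of client assets' does not hold → requirement n/a → met
7. code-of-ethics attestation 93 days ago vs limit 180 → met
8. designated compliance officers 1 < 2 → not met
9. conflicts-of-interest disclosure present → met
10. cybersecurity assessment 400 days ago vs limit 365 → not met
11. registered adviser representatives 4 ≥ 4 → met
Not met: 8, 10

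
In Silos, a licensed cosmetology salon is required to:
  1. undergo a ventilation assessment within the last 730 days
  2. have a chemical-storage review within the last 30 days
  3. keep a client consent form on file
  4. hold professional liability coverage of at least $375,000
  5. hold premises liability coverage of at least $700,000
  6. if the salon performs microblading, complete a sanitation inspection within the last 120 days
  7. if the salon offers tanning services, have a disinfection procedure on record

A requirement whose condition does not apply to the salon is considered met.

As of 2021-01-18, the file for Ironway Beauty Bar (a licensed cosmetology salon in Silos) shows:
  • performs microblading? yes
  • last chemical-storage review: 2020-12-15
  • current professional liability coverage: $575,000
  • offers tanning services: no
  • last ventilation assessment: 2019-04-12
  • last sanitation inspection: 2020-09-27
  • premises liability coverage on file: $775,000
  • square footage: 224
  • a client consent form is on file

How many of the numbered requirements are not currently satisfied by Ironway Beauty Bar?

1

1. ventilation assessment 647 days ago vs limit 730 → met
2. chemical-storage review 34 days ago vs limit 30 → not met
3. client consent form present → met
4. professional liability coverage $575,000 ≥ $375,000 → met
5. premises liability coverage $775,000 ≥ $700,000 → met
6. condition 'performs microblading' holds; sanitation inspection 113 days ago vs limit 120 → met
7. condition 'offers tanning services' does not hold → requirement n/a → met
Not met: 1 of 7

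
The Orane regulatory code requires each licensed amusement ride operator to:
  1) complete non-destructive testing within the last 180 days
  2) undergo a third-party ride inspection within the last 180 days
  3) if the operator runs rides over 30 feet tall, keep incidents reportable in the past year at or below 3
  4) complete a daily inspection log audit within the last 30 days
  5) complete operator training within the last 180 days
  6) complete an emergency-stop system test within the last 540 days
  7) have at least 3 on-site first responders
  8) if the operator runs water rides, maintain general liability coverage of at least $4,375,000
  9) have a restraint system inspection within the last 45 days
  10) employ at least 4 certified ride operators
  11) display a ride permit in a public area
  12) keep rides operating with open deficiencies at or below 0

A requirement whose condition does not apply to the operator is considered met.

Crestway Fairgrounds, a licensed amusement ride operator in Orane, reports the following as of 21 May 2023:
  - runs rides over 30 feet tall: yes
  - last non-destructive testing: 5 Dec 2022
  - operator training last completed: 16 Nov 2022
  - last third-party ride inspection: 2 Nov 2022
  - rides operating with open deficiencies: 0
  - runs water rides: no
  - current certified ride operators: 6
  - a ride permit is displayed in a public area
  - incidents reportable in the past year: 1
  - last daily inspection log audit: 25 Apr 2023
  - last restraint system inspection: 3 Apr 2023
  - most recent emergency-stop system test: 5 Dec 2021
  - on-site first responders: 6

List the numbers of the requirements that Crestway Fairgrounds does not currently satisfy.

2, 5, 9

1. non-destructive testing 167 days ago vs limit 180 → met
2. third-party ride inspection 200 days ago vs limit 180 → not met
3. condition 'runs rides over 30 feet tall' holds; incidents reportable in the past year 1 ≤ 3 → met
4. daily inspection log audit 26 days ago vs limit 30 → met
5. operator training 186 days ago vs limit 180 → not met
6. emergency-stop system test 532 days ago vs limit 540 → met
7. on-site first responders 6 ≥ 3 → met
8. condition 'runs water rides' does not hold → requirement n/a → met
9. restraint system inspection 48 days ago vs limit 45 → not met
10. certified ride operators 6 ≥ 4 → met
11. ride permit present → met
12. rides operating with open deficiencies 0 ≤ 0 → met
Not met: 2, 5, 9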